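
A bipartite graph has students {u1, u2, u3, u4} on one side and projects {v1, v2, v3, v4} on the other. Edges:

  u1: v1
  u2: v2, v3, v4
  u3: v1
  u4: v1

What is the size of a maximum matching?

Unit-capacity flow: source→left, listed edges, right→sink; max matching = max flow.
Augmenting path u1→v1 (+1); matched 1.
Augmenting path u2→v2 (+1); matched 2.
No augmenting path remains; maximum matching = 2.
König certificate: {u2, v1} is a vertex cover of size 2 (every listed pair touches it), so no matching can be larger.

2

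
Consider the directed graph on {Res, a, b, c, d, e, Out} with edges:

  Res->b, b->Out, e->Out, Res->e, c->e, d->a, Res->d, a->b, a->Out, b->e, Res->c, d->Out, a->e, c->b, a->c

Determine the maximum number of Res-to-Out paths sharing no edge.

Assign every edge capacity 1; by Menger, the answer equals the max flow.
Path Res→b→Out (+1); total 1.
Path Res→d→Out (+1); total 2.
Path Res→e→Out (+1); total 3.
No residual Res→Out path; max flow = 3.
Certifying cut of size 3: {Res→d, b→Out, e→Out}.

3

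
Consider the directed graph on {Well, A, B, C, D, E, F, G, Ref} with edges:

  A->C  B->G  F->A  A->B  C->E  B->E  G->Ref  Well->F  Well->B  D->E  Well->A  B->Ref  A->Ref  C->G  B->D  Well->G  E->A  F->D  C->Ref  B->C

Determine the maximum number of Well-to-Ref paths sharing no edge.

4

Assign every edge capacity 1; by Menger, the answer equals the max flow.
Path Well→A→Ref (+1); total 1.
Path Well→B→Ref (+1); total 2.
Path Well→G→Ref (+1); total 3.
Path Well→F→A→C→Ref (+1); total 4.
No residual Well→Ref path; max flow = 4.
Certifying cut of size 4: {Well→A, Well→B, Well→F, Well→G}.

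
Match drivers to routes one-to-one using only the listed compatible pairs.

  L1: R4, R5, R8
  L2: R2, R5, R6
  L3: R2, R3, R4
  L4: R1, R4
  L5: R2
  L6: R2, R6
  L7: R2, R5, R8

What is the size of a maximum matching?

Unit-capacity flow: source→left, listed edges, right→sink; max matching = max flow.
Augmenting path L1→R4 (+1); matched 1.
Augmenting path L2→R2 (+1); matched 2.
Augmenting path L3→R3 (+1); matched 3.
Augmenting path L4→R1 (+1); matched 4.
Augmenting path L6→R6 (+1); matched 5.
Augmenting path L7→R5 (+1); matched 6.
Augmenting path L5→R2→L2→R5→L7→R8 (+1); matched 7.
No augmenting path remains; maximum matching = 7.
König certificate: {L1, L2, L3, L4, L5, L6, L7} is a vertex cover of size 7 (every listed pair touches it), so no matching can be larger.

7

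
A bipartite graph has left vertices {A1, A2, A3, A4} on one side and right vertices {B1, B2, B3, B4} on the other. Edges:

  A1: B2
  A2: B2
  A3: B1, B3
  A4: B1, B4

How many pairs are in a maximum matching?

Unit-capacity flow: source→left, listed edges, right→sink; max matching = max flow.
Augmenting path A1→B2 (+1); matched 1.
Augmenting path A3→B1 (+1); matched 2.
Augmenting path A4→B4 (+1); matched 3.
No augmenting path remains; maximum matching = 3.
König certificate: {A3, A4, B2} is a vertex cover of size 3 (every listed pair touches it), so no matching can be larger.

3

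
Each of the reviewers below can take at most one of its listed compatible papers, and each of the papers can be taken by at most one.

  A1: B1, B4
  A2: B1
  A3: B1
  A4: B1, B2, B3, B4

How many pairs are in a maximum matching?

3

Unit-capacity flow: source→left, listed edges, right→sink; max matching = max flow.
Augmenting path A1→B1 (+1); matched 1.
Augmenting path A4→B2 (+1); matched 2.
Augmenting path A2→B1→A1→B4 (+1); matched 3.
No augmenting path remains; maximum matching = 3.
König certificate: {A1, A4, B1} is a vertex cover of size 3 (every listed pair touches it), so no matching can be larger.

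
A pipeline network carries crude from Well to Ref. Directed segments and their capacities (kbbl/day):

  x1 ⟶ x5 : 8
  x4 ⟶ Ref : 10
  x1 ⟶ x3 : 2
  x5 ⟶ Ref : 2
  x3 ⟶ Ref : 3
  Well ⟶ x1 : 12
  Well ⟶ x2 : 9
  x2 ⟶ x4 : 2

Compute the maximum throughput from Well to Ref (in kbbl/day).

Augment Well→x1→x3→Ref: bottleneck 2, flow now 2.
Augment Well→x1→x5→Ref: bottleneck 2, flow now 4.
Augment Well→x2→x4→Ref: bottleneck 2, flow now 6.
No augmenting path remains; maximum flow = 6.
In the residual graph, reachable from Well: {Well, x1, x2, x5}.
Min-cut edges: x1→x3 (2), x2→x4 (2), x5→Ref (2); capacity 2 + 2 + 2 = 6.
This cut is saturated, so no flow can exceed 6.

6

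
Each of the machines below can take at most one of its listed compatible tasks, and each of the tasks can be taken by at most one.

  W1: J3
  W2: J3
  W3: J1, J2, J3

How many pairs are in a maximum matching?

Unit-capacity flow: source→left, listed edges, right→sink; max matching = max flow.
Augmenting path W1→J3 (+1); matched 1.
Augmenting path W3→J1 (+1); matched 2.
No augmenting path remains; maximum matching = 2.
König certificate: {W3, J3} is a vertex cover of size 2 (every listed pair touches it), so no matching can be larger.

2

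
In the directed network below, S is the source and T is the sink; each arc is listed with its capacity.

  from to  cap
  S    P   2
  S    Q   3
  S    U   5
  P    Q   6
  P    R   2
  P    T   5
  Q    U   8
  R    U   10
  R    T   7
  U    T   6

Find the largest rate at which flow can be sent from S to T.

8

Augment S→P→T: bottleneck 2, flow now 2.
Augment S→U→T: bottleneck 5, flow now 7.
Augment S→Q→U→T: bottleneck 1, flow now 8.
No augmenting path remains; maximum flow = 8.
In the residual graph, reachable from S: {S, Q, U}.
Min-cut edges: S→P (2), U→T (6); capacity 2 + 6 = 8.
This cut is saturated, so no flow can exceed 8.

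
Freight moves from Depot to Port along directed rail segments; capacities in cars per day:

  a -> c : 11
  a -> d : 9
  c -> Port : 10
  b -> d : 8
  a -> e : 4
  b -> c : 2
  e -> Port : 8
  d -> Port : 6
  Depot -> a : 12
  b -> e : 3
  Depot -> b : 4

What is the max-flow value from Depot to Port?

16

Augment Depot→a→c→Port: bottleneck 10, flow now 10.
Augment Depot→a→d→Port: bottleneck 2, flow now 12.
Augment Depot→b→d→Port: bottleneck 4, flow now 16.
No augmenting path remains; maximum flow = 16.
In the residual graph, reachable from Depot: {Depot}.
Min-cut edges: Depot→a (12), Depot→b (4); capacity 12 + 4 = 16.
This cut is saturated, so no flow can exceed 16.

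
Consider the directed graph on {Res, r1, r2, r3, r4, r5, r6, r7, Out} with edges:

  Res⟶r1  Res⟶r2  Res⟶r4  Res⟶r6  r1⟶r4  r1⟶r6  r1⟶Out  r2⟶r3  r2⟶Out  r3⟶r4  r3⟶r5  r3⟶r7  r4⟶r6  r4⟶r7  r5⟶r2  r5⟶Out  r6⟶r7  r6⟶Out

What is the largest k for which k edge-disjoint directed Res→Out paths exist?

3

Assign every edge capacity 1; by Menger, the answer equals the max flow.
Path Res→r1→Out (+1); total 1.
Path Res→r2→Out (+1); total 2.
Path Res→r6→Out (+1); total 3.
No residual Res→Out path; max flow = 3.
Certifying cut of size 3: {Res→r1, Res→r2, r6→Out}.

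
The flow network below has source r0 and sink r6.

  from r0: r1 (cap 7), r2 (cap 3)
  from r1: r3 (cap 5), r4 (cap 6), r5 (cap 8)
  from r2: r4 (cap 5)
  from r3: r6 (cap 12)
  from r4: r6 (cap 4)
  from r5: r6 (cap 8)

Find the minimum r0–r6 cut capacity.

Augment r0→r1→r3→r6: bottleneck 5, flow now 5.
Augment r0→r1→r4→r6: bottleneck 2, flow now 7.
Augment r0→r2→r4→r6: bottleneck 2, flow now 9.
Augment r0→r2→r4→r1→r5→r6: bottleneck 1, flow now 10. (uses reverse residual edge)
No augmenting path remains; maximum flow = 10.
By max-flow min-cut, the minimum cut capacity equals the max flow.
In the residual graph, reachable from r0: {r0}.
Min-cut edges: r0→r1 (7), r0→r2 (3); capacity 7 + 3 = 10.

10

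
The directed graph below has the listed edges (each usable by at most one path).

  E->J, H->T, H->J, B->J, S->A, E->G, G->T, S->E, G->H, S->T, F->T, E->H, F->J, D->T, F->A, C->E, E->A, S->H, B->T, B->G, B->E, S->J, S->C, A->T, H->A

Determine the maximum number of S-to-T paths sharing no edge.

4

Assign every edge capacity 1; by Menger, the answer equals the max flow.
Path S→T (+1); total 1.
Path S→A→T (+1); total 2.
Path S→H→T (+1); total 3.
Path S→E→G→T (+1); total 4.
No residual S→T path; max flow = 4.
Certifying cut of size 4: {A→T, E→G, H→T, S→T}.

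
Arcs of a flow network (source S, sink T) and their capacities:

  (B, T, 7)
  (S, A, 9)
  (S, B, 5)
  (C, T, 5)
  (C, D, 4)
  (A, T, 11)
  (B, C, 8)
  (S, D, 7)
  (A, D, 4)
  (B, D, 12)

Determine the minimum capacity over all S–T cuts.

14

Augment S→A→T: bottleneck 9, flow now 9.
Augment S→B→T: bottleneck 5, flow now 14.
No augmenting path remains; maximum flow = 14.
By max-flow min-cut, the minimum cut capacity equals the max flow.
In the residual graph, reachable from S: {S, D}.
Min-cut edges: S→A (9), S→B (5); capacity 9 + 5 = 14.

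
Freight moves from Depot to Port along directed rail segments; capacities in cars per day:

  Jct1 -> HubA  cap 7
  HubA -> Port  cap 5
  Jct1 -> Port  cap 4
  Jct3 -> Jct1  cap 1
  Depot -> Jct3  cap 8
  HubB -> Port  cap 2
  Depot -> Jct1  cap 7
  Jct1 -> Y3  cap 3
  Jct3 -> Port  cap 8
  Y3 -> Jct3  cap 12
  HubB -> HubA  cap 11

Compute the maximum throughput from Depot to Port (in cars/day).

Augment Depot→Jct1→Port: bottleneck 4, flow now 4.
Augment Depot→Jct3→Port: bottleneck 8, flow now 12.
Augment Depot→Jct1→HubA→Port: bottleneck 3, flow now 15.
No augmenting path remains; maximum flow = 15.
In the residual graph, reachable from Depot: {Depot}.
Min-cut edges: Depot→Jct1 (7), Depot→Jct3 (8); capacity 7 + 8 = 15.
This cut is saturated, so no flow can exceed 15.

15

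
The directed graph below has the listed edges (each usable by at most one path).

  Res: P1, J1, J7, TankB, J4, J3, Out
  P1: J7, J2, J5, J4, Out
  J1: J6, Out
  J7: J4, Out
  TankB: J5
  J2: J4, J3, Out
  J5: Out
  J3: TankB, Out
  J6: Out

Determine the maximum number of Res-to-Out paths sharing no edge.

6

Assign every edge capacity 1; by Menger, the answer equals the max flow.
Path Res→Out (+1); total 1.
Path Res→P1→Out (+1); total 2.
Path Res→J1→Out (+1); total 3.
Path Res→J7→Out (+1); total 4.
Path Res→J3→Out (+1); total 5.
Path Res→TankB→J5→Out (+1); total 6.
No residual Res→Out path; max flow = 6.
Certifying cut of size 6: {Res→J1, Res→J3, Res→J7, Res→Out, Res→P1, Res→TankB}.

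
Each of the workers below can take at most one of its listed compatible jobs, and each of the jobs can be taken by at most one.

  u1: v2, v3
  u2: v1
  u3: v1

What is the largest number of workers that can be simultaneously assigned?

2

Unit-capacity flow: source→left, listed edges, right→sink; max matching = max flow.
Augmenting path u1→v2 (+1); matched 1.
Augmenting path u2→v1 (+1); matched 2.
No augmenting path remains; maximum matching = 2.
König certificate: {u1, v1} is a vertex cover of size 2 (every listed pair touches it), so no matching can be larger.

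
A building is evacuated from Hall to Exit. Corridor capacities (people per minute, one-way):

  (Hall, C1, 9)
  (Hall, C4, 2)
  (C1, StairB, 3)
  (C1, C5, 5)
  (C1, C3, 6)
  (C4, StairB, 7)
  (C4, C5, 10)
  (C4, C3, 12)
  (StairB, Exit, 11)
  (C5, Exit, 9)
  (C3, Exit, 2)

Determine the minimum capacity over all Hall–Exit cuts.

Augment Hall→C1→StairB→Exit: bottleneck 3, flow now 3.
Augment Hall→C1→C5→Exit: bottleneck 5, flow now 8.
Augment Hall→C1→C3→Exit: bottleneck 1, flow now 9.
Augment Hall→C4→StairB→Exit: bottleneck 2, flow now 11.
No augmenting path remains; maximum flow = 11.
By max-flow min-cut, the minimum cut capacity equals the max flow.
In the residual graph, reachable from Hall: {Hall}.
Min-cut edges: Hall→C1 (9), Hall→C4 (2); capacity 9 + 2 = 11.

11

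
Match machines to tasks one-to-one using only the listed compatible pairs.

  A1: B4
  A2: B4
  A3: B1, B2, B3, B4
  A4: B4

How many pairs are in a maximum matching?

2

Unit-capacity flow: source→left, listed edges, right→sink; max matching = max flow.
Augmenting path A1→B4 (+1); matched 1.
Augmenting path A3→B1 (+1); matched 2.
No augmenting path remains; maximum matching = 2.
König certificate: {A3, B4} is a vertex cover of size 2 (every listed pair touches it), so no matching can be larger.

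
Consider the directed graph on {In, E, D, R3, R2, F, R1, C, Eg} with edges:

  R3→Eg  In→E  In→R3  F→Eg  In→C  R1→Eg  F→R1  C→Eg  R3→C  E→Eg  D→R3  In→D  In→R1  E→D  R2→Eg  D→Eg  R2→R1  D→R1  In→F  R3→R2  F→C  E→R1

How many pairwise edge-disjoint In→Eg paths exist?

Assign every edge capacity 1; by Menger, the answer equals the max flow.
Path In→E→Eg (+1); total 1.
Path In→D→Eg (+1); total 2.
Path In→R3→Eg (+1); total 3.
Path In→F→Eg (+1); total 4.
Path In→R1→Eg (+1); total 5.
Path In→C→Eg (+1); total 6.
No residual In→Eg path; max flow = 6.
Certifying cut of size 6: {In→C, In→D, In→E, In→F, In→R1, In→R3}.

6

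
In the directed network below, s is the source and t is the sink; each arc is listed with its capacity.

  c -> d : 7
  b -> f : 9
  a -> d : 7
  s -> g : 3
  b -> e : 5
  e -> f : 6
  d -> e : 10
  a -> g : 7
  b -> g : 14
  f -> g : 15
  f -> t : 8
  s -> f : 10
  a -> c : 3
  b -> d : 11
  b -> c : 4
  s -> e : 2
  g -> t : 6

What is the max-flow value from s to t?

14

Augment s→f→t: bottleneck 8, flow now 8.
Augment s→g→t: bottleneck 3, flow now 11.
Augment s→f→g→t: bottleneck 2, flow now 13.
Augment s→e→f→g→t: bottleneck 1, flow now 14.
No augmenting path remains; maximum flow = 14.
In the residual graph, reachable from s: {s, e, f, g}.
Min-cut edges: f→t (8), g→t (6); capacity 8 + 6 = 14.
This cut is saturated, so no flow can exceed 14.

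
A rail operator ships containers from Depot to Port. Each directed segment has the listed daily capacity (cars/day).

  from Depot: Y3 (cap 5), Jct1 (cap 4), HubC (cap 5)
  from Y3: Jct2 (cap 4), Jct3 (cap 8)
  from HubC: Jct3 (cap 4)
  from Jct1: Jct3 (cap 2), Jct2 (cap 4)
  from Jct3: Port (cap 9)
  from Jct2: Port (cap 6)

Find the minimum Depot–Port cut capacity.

13

Augment Depot→Y3→Jct3→Port: bottleneck 5, flow now 5.
Augment Depot→HubC→Jct3→Port: bottleneck 4, flow now 9.
Augment Depot→Jct1→Jct2→Port: bottleneck 4, flow now 13.
No augmenting path remains; maximum flow = 13.
By max-flow min-cut, the minimum cut capacity equals the max flow.
In the residual graph, reachable from Depot: {Depot, HubC}.
Min-cut edges: Depot→Y3 (5), Depot→Jct1 (4), HubC→Jct3 (4); capacity 5 + 4 + 4 = 13.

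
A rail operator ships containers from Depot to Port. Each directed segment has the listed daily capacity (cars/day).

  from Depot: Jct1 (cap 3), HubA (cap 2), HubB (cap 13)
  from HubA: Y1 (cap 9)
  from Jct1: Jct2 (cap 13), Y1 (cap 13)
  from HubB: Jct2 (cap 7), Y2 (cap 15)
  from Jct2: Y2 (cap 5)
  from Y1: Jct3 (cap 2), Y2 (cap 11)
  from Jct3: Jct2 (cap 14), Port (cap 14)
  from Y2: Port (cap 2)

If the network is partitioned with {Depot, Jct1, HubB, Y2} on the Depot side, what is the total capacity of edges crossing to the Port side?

Edges leaving {Depot, Jct1, HubB, Y2}: Depot→HubA (2), Jct1→Jct2 (13), Jct1→Y1 (13), HubB→Jct2 (7), Y2→Port (2).
Cut capacity = 2 + 13 + 13 + 7 + 2 = 37.

37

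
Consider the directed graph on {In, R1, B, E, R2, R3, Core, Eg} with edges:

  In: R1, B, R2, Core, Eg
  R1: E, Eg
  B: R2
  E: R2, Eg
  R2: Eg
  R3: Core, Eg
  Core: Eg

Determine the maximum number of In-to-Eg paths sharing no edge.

Assign every edge capacity 1; by Menger, the answer equals the max flow.
Path In→Eg (+1); total 1.
Path In→R1→Eg (+1); total 2.
Path In→R2→Eg (+1); total 3.
Path In→Core→Eg (+1); total 4.
No residual In→Eg path; max flow = 4.
Certifying cut of size 4: {In→Core, In→Eg, In→R1, R2→Eg}.

4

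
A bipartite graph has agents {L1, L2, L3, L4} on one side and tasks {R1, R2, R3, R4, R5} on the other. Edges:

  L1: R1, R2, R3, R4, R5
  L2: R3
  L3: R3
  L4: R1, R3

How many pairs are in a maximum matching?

Unit-capacity flow: source→left, listed edges, right→sink; max matching = max flow.
Augmenting path L1→R1 (+1); matched 1.
Augmenting path L2→R3 (+1); matched 2.
Augmenting path L4→R1→L1→R2 (+1); matched 3.
No augmenting path remains; maximum matching = 3.
König certificate: {L1, L4, R3} is a vertex cover of size 3 (every listed pair touches it), so no matching can be larger.

3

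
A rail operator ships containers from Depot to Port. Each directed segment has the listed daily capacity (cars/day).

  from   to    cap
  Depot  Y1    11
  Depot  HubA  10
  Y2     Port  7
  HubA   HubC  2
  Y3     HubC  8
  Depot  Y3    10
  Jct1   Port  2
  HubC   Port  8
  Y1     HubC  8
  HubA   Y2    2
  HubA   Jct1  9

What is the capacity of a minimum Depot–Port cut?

Augment Depot→HubA→HubC→Port: bottleneck 2, flow now 2.
Augment Depot→HubA→Y2→Port: bottleneck 2, flow now 4.
Augment Depot→HubA→Jct1→Port: bottleneck 2, flow now 6.
Augment Depot→Y1→HubC→Port: bottleneck 6, flow now 12.
No augmenting path remains; maximum flow = 12.
By max-flow min-cut, the minimum cut capacity equals the max flow.
In the residual graph, reachable from Depot: {Depot, HubA, Y1, Y3, HubC, Jct1}.
Min-cut edges: HubA→Y2 (2), HubC→Port (8), Jct1→Port (2); capacity 2 + 8 + 2 = 12.

12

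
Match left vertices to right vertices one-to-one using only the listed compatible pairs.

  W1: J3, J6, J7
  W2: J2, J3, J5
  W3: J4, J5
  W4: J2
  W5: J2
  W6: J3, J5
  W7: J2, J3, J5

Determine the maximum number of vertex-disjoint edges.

Unit-capacity flow: source→left, listed edges, right→sink; max matching = max flow.
Augmenting path W1→J3 (+1); matched 1.
Augmenting path W2→J2 (+1); matched 2.
Augmenting path W3→J4 (+1); matched 3.
Augmenting path W6→J5 (+1); matched 4.
Augmenting path W7→J3→W1→J6 (+1); matched 5.
No augmenting path remains; maximum matching = 5.
König certificate: {W1, W3, J2, J3, J5} is a vertex cover of size 5 (every listed pair touches it), so no matching can be larger.

5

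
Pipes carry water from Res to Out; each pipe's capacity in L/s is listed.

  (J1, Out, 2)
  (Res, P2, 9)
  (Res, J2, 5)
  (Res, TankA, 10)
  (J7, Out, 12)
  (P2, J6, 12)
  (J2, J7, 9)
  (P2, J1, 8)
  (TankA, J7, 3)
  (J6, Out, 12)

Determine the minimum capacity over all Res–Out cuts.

17

Augment Res→J2→J7→Out: bottleneck 5, flow now 5.
Augment Res→TankA→J7→Out: bottleneck 3, flow now 8.
Augment Res→P2→J1→Out: bottleneck 2, flow now 10.
Augment Res→P2→J6→Out: bottleneck 7, flow now 17.
No augmenting path remains; maximum flow = 17.
By max-flow min-cut, the minimum cut capacity equals the max flow.
In the residual graph, reachable from Res: {Res, TankA}.
Min-cut edges: Res→J2 (5), Res→P2 (9), TankA→J7 (3); capacity 5 + 9 + 3 = 17.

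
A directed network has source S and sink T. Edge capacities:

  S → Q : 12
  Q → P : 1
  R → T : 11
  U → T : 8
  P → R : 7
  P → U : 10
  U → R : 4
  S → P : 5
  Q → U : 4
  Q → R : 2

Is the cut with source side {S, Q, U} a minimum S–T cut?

No — its capacity is 20, but the minimum cut has capacity 12.

Given cut capacity: 5 + 1 + 2 + 4 + 8 = 20.
Augment S→P→R→T: bottleneck 5, flow now 5.
Augment S→Q→R→T: bottleneck 2, flow now 7.
Augment S→Q→U→T: bottleneck 4, flow now 11.
Augment S→Q→P→R→T: bottleneck 1, flow now 12.
No augmenting path remains; maximum flow = 12.
In the residual graph, reachable from S: {S, Q}.
Min-cut edges: S→P (5), Q→P (1), Q→R (2), Q→U (4); capacity 5 + 1 + 2 + 4 = 12.
Cut capacity 20 exceeds the max flow 12, so it is not minimum.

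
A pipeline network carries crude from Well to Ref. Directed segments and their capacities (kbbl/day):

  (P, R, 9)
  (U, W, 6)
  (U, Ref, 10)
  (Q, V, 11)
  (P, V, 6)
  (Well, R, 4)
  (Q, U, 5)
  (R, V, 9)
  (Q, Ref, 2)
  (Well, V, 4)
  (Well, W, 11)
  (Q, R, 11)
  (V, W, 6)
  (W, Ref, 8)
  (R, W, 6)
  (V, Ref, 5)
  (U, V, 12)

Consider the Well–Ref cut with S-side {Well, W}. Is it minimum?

No — its capacity is 16, but the minimum cut has capacity 13.

Given cut capacity: 4 + 4 + 8 = 16.
Augment Well→V→Ref: bottleneck 4, flow now 4.
Augment Well→W→Ref: bottleneck 8, flow now 12.
Augment Well→R→V→Ref: bottleneck 1, flow now 13.
No augmenting path remains; maximum flow = 13.
In the residual graph, reachable from Well: {Well, R, V, W}.
Min-cut edges: V→Ref (5), W→Ref (8); capacity 5 + 8 = 13.
Cut capacity 16 exceeds the max flow 13, so it is not minimum.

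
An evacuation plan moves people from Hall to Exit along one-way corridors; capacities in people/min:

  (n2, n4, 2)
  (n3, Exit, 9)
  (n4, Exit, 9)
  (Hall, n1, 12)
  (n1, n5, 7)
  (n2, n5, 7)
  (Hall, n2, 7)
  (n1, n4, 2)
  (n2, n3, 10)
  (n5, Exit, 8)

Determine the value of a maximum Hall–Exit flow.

Augment Hall→n1→n4→Exit: bottleneck 2, flow now 2.
Augment Hall→n1→n5→Exit: bottleneck 7, flow now 9.
Augment Hall→n2→n3→Exit: bottleneck 7, flow now 16.
No augmenting path remains; maximum flow = 16.
In the residual graph, reachable from Hall: {Hall, n1}.
Min-cut edges: Hall→n2 (7), n1→n4 (2), n1→n5 (7); capacity 7 + 2 + 7 = 16.
This cut is saturated, so no flow can exceed 16.

16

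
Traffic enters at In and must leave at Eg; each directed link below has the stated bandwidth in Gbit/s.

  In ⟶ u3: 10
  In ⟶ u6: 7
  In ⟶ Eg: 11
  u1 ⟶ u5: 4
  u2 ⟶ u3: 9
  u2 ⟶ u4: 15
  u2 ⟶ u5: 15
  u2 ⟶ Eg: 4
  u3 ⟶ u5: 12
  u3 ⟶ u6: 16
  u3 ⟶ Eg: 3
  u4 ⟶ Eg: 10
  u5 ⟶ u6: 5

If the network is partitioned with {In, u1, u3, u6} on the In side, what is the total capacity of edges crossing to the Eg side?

30

Edges leaving {In, u1, u3, u6}: In→Eg (11), u1→u5 (4), u3→u5 (12), u3→Eg (3).
Cut capacity = 11 + 4 + 12 + 3 = 30.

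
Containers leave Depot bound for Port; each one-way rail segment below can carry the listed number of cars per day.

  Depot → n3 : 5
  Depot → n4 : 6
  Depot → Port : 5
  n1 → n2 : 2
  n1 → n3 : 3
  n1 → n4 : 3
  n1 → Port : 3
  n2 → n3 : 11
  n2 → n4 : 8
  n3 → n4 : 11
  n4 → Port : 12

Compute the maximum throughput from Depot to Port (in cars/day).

16

Augment Depot→Port: bottleneck 5, flow now 5.
Augment Depot→n4→Port: bottleneck 6, flow now 11.
Augment Depot→n3→n4→Port: bottleneck 5, flow now 16.
No augmenting path remains; maximum flow = 16.
In the residual graph, reachable from Depot: {Depot}.
Min-cut edges: Depot→n3 (5), Depot→n4 (6), Depot→Port (5); capacity 5 + 6 + 5 = 16.
This cut is saturated, so no flow can exceed 16.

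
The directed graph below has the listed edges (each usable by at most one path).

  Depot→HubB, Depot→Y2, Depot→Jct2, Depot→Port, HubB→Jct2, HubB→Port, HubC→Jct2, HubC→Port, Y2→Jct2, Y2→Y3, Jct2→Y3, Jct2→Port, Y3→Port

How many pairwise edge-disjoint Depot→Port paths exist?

Assign every edge capacity 1; by Menger, the answer equals the max flow.
Path Depot→Port (+1); total 1.
Path Depot→HubB→Port (+1); total 2.
Path Depot→Jct2→Port (+1); total 3.
Path Depot→Y2→Y3→Port (+1); total 4.
No residual Depot→Port path; max flow = 4.
Certifying cut of size 4: {Depot→HubB, Depot→Jct2, Depot→Port, Depot→Y2}.

4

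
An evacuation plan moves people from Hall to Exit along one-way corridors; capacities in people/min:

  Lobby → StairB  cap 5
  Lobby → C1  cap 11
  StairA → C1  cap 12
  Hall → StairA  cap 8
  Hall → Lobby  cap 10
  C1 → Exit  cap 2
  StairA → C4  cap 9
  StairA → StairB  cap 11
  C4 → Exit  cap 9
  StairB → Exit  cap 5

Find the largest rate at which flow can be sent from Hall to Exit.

Augment Hall→StairA→StairB→Exit: bottleneck 5, flow now 5.
Augment Hall→StairA→C4→Exit: bottleneck 3, flow now 8.
Augment Hall→Lobby→C1→Exit: bottleneck 2, flow now 10.
Augment Hall→Lobby→StairB→StairA→C4→Exit: bottleneck 5, flow now 15. (uses reverse residual edge)
No augmenting path remains; maximum flow = 15.
In the residual graph, reachable from Hall: {Hall, Lobby, C1}.
Min-cut edges: Hall→StairA (8), Lobby→StairB (5), C1→Exit (2); capacity 8 + 5 + 2 = 15.
This cut is saturated, so no flow can exceed 15.

15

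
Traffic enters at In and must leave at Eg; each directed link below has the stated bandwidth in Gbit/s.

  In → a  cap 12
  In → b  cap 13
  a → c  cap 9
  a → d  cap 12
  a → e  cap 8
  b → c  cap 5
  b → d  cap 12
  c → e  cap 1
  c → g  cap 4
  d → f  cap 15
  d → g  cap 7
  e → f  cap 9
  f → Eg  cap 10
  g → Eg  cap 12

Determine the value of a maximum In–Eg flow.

Augment In→a→c→g→Eg: bottleneck 4, flow now 4.
Augment In→a→d→f→Eg: bottleneck 8, flow now 12.
Augment In→b→d→f→Eg: bottleneck 2, flow now 14.
Augment In→b→d→g→Eg: bottleneck 7, flow now 21.
No augmenting path remains; maximum flow = 21.
In the residual graph, reachable from In: {In, a, b, c, d, e, f}.
Min-cut edges: c→g (4), d→g (7), f→Eg (10); capacity 4 + 7 + 10 = 21.
This cut is saturated, so no flow can exceed 21.

21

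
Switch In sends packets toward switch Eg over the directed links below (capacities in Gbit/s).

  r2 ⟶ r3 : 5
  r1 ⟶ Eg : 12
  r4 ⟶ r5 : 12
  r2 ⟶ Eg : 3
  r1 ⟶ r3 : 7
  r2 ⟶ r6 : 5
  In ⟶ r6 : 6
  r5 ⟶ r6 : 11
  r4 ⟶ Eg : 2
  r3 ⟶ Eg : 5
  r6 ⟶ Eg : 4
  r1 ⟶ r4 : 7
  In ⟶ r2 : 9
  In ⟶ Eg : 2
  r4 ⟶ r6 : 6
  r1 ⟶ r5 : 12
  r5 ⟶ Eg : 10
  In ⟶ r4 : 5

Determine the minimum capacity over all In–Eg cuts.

19

Augment In→Eg: bottleneck 2, flow now 2.
Augment In→r2→Eg: bottleneck 3, flow now 5.
Augment In→r4→Eg: bottleneck 2, flow now 7.
Augment In→r6→Eg: bottleneck 4, flow now 11.
Augment In→r2→r3→Eg: bottleneck 5, flow now 16.
Augment In→r4→r5→Eg: bottleneck 3, flow now 19.
No augmenting path remains; maximum flow = 19.
By max-flow min-cut, the minimum cut capacity equals the max flow.
In the residual graph, reachable from In: {In, r2, r6}.
Min-cut edges: In→r4 (5), In→Eg (2), r2→r3 (5), r2→Eg (3), r6→Eg (4); capacity 5 + 2 + 5 + 3 + 4 = 19.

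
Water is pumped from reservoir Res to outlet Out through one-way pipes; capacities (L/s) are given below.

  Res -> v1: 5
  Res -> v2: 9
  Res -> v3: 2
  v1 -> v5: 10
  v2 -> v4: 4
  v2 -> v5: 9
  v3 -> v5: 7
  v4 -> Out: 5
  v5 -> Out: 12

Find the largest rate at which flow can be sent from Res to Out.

16

Augment Res→v1→v5→Out: bottleneck 5, flow now 5.
Augment Res→v2→v4→Out: bottleneck 4, flow now 9.
Augment Res→v2→v5→Out: bottleneck 5, flow now 14.
Augment Res→v3→v5→Out: bottleneck 2, flow now 16.
No augmenting path remains; maximum flow = 16.
In the residual graph, reachable from Res: {Res}.
Min-cut edges: Res→v1 (5), Res→v2 (9), Res→v3 (2); capacity 5 + 9 + 2 = 16.
This cut is saturated, so no flow can exceed 16.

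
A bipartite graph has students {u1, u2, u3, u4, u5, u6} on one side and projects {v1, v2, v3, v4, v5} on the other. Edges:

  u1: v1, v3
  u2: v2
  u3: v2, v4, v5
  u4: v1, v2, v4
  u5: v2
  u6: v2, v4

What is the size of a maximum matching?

5

Unit-capacity flow: source→left, listed edges, right→sink; max matching = max flow.
Augmenting path u1→v1 (+1); matched 1.
Augmenting path u2→v2 (+1); matched 2.
Augmenting path u3→v4 (+1); matched 3.
Augmenting path u4→v1→u1→v3 (+1); matched 4.
Augmenting path u6→v4→u3→v5 (+1); matched 5.
No augmenting path remains; maximum matching = 5.
König certificate: {u1, u3, u4, u6, v2} is a vertex cover of size 5 (every listed pair touches it), so no matching can be larger.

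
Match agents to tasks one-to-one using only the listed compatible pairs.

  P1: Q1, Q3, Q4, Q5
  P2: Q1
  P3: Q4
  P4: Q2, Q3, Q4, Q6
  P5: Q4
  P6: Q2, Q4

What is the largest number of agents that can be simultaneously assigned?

Unit-capacity flow: source→left, listed edges, right→sink; max matching = max flow.
Augmenting path P1→Q1 (+1); matched 1.
Augmenting path P3→Q4 (+1); matched 2.
Augmenting path P4→Q2 (+1); matched 3.
Augmenting path P2→Q1→P1→Q3 (+1); matched 4.
Augmenting path P6→Q2→P4→Q6 (+1); matched 5.
No augmenting path remains; maximum matching = 5.
König certificate: {P1, P2, P4, P6, Q4} is a vertex cover of size 5 (every listed pair touches it), so no matching can be larger.

5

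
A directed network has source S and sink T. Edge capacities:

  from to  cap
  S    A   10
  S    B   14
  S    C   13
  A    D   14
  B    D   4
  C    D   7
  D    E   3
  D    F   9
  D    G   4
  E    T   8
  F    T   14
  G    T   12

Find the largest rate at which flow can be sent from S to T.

Augment S→A→D→E→T: bottleneck 3, flow now 3.
Augment S→A→D→F→T: bottleneck 7, flow now 10.
Augment S→B→D→F→T: bottleneck 2, flow now 12.
Augment S→B→D→G→T: bottleneck 2, flow now 14.
Augment S→C→D→G→T: bottleneck 2, flow now 16.
No augmenting path remains; maximum flow = 16.
In the residual graph, reachable from S: {S, A, B, C, D}.
Min-cut edges: D→E (3), D→F (9), D→G (4); capacity 3 + 9 + 4 = 16.
This cut is saturated, so no flow can exceed 16.

16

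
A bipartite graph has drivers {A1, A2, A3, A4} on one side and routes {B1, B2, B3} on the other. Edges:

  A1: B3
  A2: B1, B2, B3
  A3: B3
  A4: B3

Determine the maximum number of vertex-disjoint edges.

2

Unit-capacity flow: source→left, listed edges, right→sink; max matching = max flow.
Augmenting path A1→B3 (+1); matched 1.
Augmenting path A2→B1 (+1); matched 2.
No augmenting path remains; maximum matching = 2.
König certificate: {A2, B3} is a vertex cover of size 2 (every listed pair touches it), so no matching can be larger.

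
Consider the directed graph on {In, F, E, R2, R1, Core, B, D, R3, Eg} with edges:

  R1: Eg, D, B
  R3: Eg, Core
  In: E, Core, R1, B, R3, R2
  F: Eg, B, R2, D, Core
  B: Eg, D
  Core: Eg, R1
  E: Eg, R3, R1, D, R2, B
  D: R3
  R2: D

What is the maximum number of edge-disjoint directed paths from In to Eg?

Assign every edge capacity 1; by Menger, the answer equals the max flow.
Path In→E→Eg (+1); total 1.
Path In→R1→Eg (+1); total 2.
Path In→Core→Eg (+1); total 3.
Path In→B→Eg (+1); total 4.
Path In→R3→Eg (+1); total 5.
No residual In→Eg path; max flow = 5.
Certifying cut of size 5: {B→Eg, Core→Eg, In→E, R1→Eg, R3→Eg}.

5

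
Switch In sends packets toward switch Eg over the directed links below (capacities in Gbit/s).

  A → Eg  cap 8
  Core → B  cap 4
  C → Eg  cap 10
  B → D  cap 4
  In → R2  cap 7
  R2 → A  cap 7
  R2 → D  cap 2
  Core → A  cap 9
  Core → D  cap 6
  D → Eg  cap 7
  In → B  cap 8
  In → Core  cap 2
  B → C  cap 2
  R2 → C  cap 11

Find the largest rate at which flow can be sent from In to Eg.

Augment In→Core→A→Eg: bottleneck 2, flow now 2.
Augment In→R2→A→Eg: bottleneck 6, flow now 8.
Augment In→R2→C→Eg: bottleneck 1, flow now 9.
Augment In→B→C→Eg: bottleneck 2, flow now 11.
Augment In→B→D→Eg: bottleneck 4, flow now 15.
No augmenting path remains; maximum flow = 15.
In the residual graph, reachable from In: {In, B}.
Min-cut edges: In→Core (2), In→R2 (7), B→C (2), B→D (4); capacity 2 + 7 + 2 + 4 = 15.
This cut is saturated, so no flow can exceed 15.

15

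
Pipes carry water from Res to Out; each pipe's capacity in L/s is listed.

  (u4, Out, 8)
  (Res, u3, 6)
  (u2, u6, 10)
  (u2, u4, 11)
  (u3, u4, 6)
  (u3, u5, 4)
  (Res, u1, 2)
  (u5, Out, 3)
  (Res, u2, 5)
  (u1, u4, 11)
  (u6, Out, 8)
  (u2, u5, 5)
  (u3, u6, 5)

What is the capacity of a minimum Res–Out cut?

13

Augment Res→u1→u4→Out: bottleneck 2, flow now 2.
Augment Res→u2→u4→Out: bottleneck 5, flow now 7.
Augment Res→u3→u4→Out: bottleneck 1, flow now 8.
Augment Res→u3→u5→Out: bottleneck 3, flow now 11.
Augment Res→u3→u6→Out: bottleneck 2, flow now 13.
No augmenting path remains; maximum flow = 13.
By max-flow min-cut, the minimum cut capacity equals the max flow.
In the residual graph, reachable from Res: {Res}.
Min-cut edges: Res→u1 (2), Res→u2 (5), Res→u3 (6); capacity 2 + 5 + 6 = 13.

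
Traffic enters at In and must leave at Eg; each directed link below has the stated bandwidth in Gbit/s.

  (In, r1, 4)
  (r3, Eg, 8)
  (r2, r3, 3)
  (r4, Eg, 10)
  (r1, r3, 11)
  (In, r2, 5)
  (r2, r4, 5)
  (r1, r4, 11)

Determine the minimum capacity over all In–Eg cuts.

Augment In→r1→r3→Eg: bottleneck 4, flow now 4.
Augment In→r2→r3→Eg: bottleneck 3, flow now 7.
Augment In→r2→r4→Eg: bottleneck 2, flow now 9.
No augmenting path remains; maximum flow = 9.
By max-flow min-cut, the minimum cut capacity equals the max flow.
In the residual graph, reachable from In: {In}.
Min-cut edges: In→r1 (4), In→r2 (5); capacity 4 + 5 = 9.

9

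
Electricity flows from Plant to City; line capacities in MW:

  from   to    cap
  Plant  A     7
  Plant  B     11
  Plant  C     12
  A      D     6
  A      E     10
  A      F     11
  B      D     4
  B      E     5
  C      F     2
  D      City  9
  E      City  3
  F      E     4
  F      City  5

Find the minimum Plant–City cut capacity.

16

Augment Plant→A→D→City: bottleneck 6, flow now 6.
Augment Plant→A→E→City: bottleneck 1, flow now 7.
Augment Plant→B→D→City: bottleneck 3, flow now 10.
Augment Plant→B→E→City: bottleneck 2, flow now 12.
Augment Plant→C→F→City: bottleneck 2, flow now 14.
Augment Plant→B→D→A→F→City: bottleneck 1, flow now 15. (uses reverse residual edge)
Augment Plant→B→E→A→F→City: bottleneck 1, flow now 16. (uses reverse residual edge)
No augmenting path remains; maximum flow = 16.
By max-flow min-cut, the minimum cut capacity equals the max flow.
In the residual graph, reachable from Plant: {Plant, B, C, E}.
Min-cut edges: Plant→A (7), B→D (4), C→F (2), E→City (3); capacity 7 + 4 + 2 + 3 = 16.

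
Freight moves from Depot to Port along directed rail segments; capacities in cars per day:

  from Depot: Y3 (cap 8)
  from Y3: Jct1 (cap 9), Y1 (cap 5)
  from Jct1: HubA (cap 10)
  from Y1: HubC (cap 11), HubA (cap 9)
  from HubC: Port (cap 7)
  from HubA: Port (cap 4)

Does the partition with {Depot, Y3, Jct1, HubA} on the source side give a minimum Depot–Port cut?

No — its capacity is 9, but the minimum cut has capacity 8.

Given cut capacity: 5 + 4 = 9.
Augment Depot→Y3→Jct1→HubA→Port: bottleneck 4, flow now 4.
Augment Depot→Y3→Y1→HubC→Port: bottleneck 4, flow now 8.
No augmenting path remains; maximum flow = 8.
In the residual graph, reachable from Depot: {Depot}.
Min-cut edges: Depot→Y3 (8); capacity 8 = 8.
Cut capacity 9 exceeds the max flow 8, so it is not minimum.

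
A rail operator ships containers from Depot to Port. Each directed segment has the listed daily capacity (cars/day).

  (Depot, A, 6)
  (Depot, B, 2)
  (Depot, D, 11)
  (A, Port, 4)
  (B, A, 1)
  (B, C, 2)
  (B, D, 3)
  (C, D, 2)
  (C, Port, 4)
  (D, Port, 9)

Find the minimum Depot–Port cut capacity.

15

Augment Depot→A→Port: bottleneck 4, flow now 4.
Augment Depot→D→Port: bottleneck 9, flow now 13.
Augment Depot→B→C→Port: bottleneck 2, flow now 15.
No augmenting path remains; maximum flow = 15.
By max-flow min-cut, the minimum cut capacity equals the max flow.
In the residual graph, reachable from Depot: {Depot, A, D}.
Min-cut edges: Depot→B (2), A→Port (4), D→Port (9); capacity 2 + 4 + 9 = 15.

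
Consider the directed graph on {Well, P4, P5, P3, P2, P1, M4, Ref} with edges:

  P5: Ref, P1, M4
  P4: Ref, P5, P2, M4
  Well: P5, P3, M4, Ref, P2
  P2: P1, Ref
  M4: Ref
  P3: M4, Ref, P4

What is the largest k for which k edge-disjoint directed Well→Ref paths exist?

Assign every edge capacity 1; by Menger, the answer equals the max flow.
Path Well→Ref (+1); total 1.
Path Well→P5→Ref (+1); total 2.
Path Well→P3→Ref (+1); total 3.
Path Well→P2→Ref (+1); total 4.
Path Well→M4→Ref (+1); total 5.
No residual Well→Ref path; max flow = 5.
Certifying cut of size 5: {Well→M4, Well→P2, Well→P3, Well→P5, Well→Ref}.

5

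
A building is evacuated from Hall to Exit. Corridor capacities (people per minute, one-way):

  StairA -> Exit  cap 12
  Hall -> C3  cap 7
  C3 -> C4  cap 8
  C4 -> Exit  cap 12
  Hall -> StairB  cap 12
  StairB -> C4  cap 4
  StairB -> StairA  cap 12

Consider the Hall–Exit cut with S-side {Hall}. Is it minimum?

Yes — it is a minimum cut (capacity 19).

Given cut capacity: 7 + 12 = 19.
Augment Hall→C3→C4→Exit: bottleneck 7, flow now 7.
Augment Hall→StairB→StairA→Exit: bottleneck 12, flow now 19.
No augmenting path remains; maximum flow = 19.
Cut capacity 19 equals the max flow, so it is a minimum cut.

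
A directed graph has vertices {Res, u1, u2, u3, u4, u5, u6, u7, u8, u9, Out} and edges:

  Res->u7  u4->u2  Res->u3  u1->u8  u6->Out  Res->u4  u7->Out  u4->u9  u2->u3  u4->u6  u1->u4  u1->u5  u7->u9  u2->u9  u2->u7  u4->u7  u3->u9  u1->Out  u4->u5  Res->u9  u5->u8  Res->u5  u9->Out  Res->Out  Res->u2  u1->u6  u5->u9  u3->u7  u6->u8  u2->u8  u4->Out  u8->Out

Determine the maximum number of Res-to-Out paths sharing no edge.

Assign every edge capacity 1; by Menger, the answer equals the max flow.
Path Res→Out (+1); total 1.
Path Res→u4→Out (+1); total 2.
Path Res→u7→Out (+1); total 3.
Path Res→u9→Out (+1); total 4.
Path Res→u2→u8→Out (+1); total 5.
No residual Res→Out path; max flow = 5.
Certifying cut of size 5: {Res→Out, Res→u4, u7→Out, u8→Out, u9→Out}.

5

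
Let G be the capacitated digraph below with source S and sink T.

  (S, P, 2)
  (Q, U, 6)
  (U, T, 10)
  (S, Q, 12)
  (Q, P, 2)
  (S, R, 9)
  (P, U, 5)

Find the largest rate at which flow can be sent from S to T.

Augment S→P→U→T: bottleneck 2, flow now 2.
Augment S→Q→U→T: bottleneck 6, flow now 8.
Augment S→Q→P→U→T: bottleneck 2, flow now 10.
No augmenting path remains; maximum flow = 10.
In the residual graph, reachable from S: {S, Q, R}.
Min-cut edges: S→P (2), Q→P (2), Q→U (6); capacity 2 + 2 + 6 = 10.
This cut is saturated, so no flow can exceed 10.

10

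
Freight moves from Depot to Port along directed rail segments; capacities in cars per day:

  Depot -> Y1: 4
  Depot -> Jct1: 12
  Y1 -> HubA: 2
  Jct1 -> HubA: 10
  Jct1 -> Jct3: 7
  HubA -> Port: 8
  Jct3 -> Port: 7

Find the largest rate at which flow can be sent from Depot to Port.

Augment Depot→Y1→HubA→Port: bottleneck 2, flow now 2.
Augment Depot→Jct1→HubA→Port: bottleneck 6, flow now 8.
Augment Depot→Jct1→Jct3→Port: bottleneck 6, flow now 14.
No augmenting path remains; maximum flow = 14.
In the residual graph, reachable from Depot: {Depot, Y1}.
Min-cut edges: Depot→Jct1 (12), Y1→HubA (2); capacity 12 + 2 = 14.
This cut is saturated, so no flow can exceed 14.

14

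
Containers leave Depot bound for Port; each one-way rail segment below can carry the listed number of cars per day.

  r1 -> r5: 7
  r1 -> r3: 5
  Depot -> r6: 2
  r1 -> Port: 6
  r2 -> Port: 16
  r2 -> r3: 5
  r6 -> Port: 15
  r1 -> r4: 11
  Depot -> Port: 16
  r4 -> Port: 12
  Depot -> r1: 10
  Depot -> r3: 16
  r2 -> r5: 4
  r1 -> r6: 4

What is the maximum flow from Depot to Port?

28

Augment Depot→Port: bottleneck 16, flow now 16.
Augment Depot→r1→Port: bottleneck 6, flow now 22.
Augment Depot→r6→Port: bottleneck 2, flow now 24.
Augment Depot→r1→r4→Port: bottleneck 4, flow now 28.
No augmenting path remains; maximum flow = 28.
In the residual graph, reachable from Depot: {Depot, r3}.
Min-cut edges: Depot→r1 (10), Depot→r6 (2), Depot→Port (16); capacity 10 + 2 + 16 = 28.
This cut is saturated, so no flow can exceed 28.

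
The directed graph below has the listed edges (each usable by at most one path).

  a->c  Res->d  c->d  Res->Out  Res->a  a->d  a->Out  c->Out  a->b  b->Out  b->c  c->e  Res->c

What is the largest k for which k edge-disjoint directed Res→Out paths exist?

Assign every edge capacity 1; by Menger, the answer equals the max flow.
Path Res→Out (+1); total 1.
Path Res→a→Out (+1); total 2.
Path Res→c→Out (+1); total 3.
No residual Res→Out path; max flow = 3.
Certifying cut of size 3: {Res→Out, Res→a, Res→c}.

3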